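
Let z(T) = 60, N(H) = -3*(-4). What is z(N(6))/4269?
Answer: 20/1423 ≈ 0.014055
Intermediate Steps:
N(H) = 12
z(N(6))/4269 = 60/4269 = 60*(1/4269) = 20/1423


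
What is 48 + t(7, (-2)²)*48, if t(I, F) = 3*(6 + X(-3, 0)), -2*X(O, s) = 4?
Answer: 624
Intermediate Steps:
X(O, s) = -2 (X(O, s) = -½*4 = -2)
t(I, F) = 12 (t(I, F) = 3*(6 - 2) = 3*4 = 12)
48 + t(7, (-2)²)*48 = 48 + 12*48 = 48 + 576 = 624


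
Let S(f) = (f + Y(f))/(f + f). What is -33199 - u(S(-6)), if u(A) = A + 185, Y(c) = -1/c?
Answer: -2403683/72 ≈ -33385.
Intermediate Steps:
S(f) = (f - 1/f)/(2*f) (S(f) = (f - 1/f)/(f + f) = (f - 1/f)/((2*f)) = (f - 1/f)*(1/(2*f)) = (f - 1/f)/(2*f))
u(A) = 185 + A
-33199 - u(S(-6)) = -33199 - (185 + (½)*(-1 + (-6)²)/(-6)²) = -33199 - (185 + (½)*(1/36)*(-1 + 36)) = -33199 - (185 + (½)*(1/36)*35) = -33199 - (185 + 35/72) = -33199 - 1*13355/72 = -33199 - 13355/72 = -2403683/72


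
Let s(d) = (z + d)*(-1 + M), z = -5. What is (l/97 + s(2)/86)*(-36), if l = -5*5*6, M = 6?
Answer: 258390/4171 ≈ 61.949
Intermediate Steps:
s(d) = -25 + 5*d (s(d) = (-5 + d)*(-1 + 6) = (-5 + d)*5 = -25 + 5*d)
l = -150 (l = -25*6 = -150)
(l/97 + s(2)/86)*(-36) = (-150/97 + (-25 + 5*2)/86)*(-36) = (-150*1/97 + (-25 + 10)*(1/86))*(-36) = (-150/97 - 15*1/86)*(-36) = (-150/97 - 15/86)*(-36) = -14355/8342*(-36) = 258390/4171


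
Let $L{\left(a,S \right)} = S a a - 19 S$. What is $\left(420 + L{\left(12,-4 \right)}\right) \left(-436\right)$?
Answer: $34880$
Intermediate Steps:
$L{\left(a,S \right)} = - 19 S + S a^{2}$ ($L{\left(a,S \right)} = S a^{2} - 19 S = - 19 S + S a^{2}$)
$\left(420 + L{\left(12,-4 \right)}\right) \left(-436\right) = \left(420 - 4 \left(-19 + 12^{2}\right)\right) \left(-436\right) = \left(420 - 4 \left(-19 + 144\right)\right) \left(-436\right) = \left(420 - 500\right) \left(-436\right) = \left(-80\right) \left(-436\right) = 34880$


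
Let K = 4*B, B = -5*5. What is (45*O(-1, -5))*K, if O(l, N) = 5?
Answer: -22500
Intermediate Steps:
B = -25
K = -100 (K = 4*(-25) = -100)
(45*O(-1, -5))*K = (45*5)*(-100) = 225*(-100) = -22500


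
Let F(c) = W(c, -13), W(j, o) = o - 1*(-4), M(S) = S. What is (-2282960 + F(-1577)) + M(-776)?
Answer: -2283745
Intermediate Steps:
W(j, o) = 4 + o (W(j, o) = o + 4 = 4 + o)
F(c) = -9 (F(c) = 4 - 13 = -9)
(-2282960 + F(-1577)) + M(-776) = (-2282960 - 9) - 776 = -2282969 - 776 = -2283745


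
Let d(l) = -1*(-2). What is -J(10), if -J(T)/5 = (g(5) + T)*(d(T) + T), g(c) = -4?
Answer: 360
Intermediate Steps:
d(l) = 2
J(T) = -5*(-4 + T)*(2 + T)
-J(10) = -(40 - 5*10**2 + 10*10) = -(40 - 5*100 + 100) = -(40 - 500 + 100) = -1*(-360) = 360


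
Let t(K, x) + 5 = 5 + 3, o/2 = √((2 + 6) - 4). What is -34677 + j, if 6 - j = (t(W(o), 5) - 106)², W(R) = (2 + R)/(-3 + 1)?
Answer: -45280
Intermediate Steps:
o = 4 (o = 2*√((2 + 6) - 4) = 2*√(8 - 4) = 2*√4 = 2*2 = 4)
W(R) = -1 - R/2 (W(R) = (2 + R)/(-2) = (2 + R)*(-½) = -1 - R/2)
t(K, x) = 3 (t(K, x) = -5 + (5 + 3) = -5 + 8 = 3)
j = -10603 (j = 6 - (3 - 106)² = 6 - 1*(-103)² = 6 - 1*10609 = 6 - 10609 = -10603)
-34677 + j = -34677 - 10603 = -45280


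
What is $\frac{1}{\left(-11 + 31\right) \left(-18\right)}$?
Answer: $- \frac{1}{360} \approx -0.0027778$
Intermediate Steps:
$\frac{1}{\left(-11 + 31\right) \left(-18\right)} = \frac{1}{20 \left(-18\right)} = \frac{1}{-360} = - \frac{1}{360}$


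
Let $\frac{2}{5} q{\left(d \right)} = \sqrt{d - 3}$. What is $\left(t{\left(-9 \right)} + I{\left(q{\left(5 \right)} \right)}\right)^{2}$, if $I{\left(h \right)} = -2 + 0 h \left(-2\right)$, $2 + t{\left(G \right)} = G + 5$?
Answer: $64$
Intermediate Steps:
$t{\left(G \right)} = 3 + G$ ($t{\left(G \right)} = -2 + \left(G + 5\right) = -2 + \left(5 + G\right) = 3 + G$)
$q{\left(d \right)} = \frac{5 \sqrt{-3 + d}}{2}$ ($q{\left(d \right)} = \frac{5 \sqrt{d - 3}}{2} = \frac{5 \sqrt{-3 + d}}{2}$)
$I{\left(h \right)} = -2$ ($I{\left(h \right)} = -2 + 0 \left(-2\right) = -2 + 0 = -2$)
$\left(t{\left(-9 \right)} + I{\left(q{\left(5 \right)} \right)}\right)^{2} = \left(\left(3 - 9\right) - 2\right)^{2} = \left(-6 - 2\right)^{2} = \left(-8\right)^{2} = 64$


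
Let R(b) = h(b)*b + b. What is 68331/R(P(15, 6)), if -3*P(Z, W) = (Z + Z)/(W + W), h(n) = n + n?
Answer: 614979/5 ≈ 1.2300e+5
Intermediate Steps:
h(n) = 2*n
P(Z, W) = -Z/(3*W) (P(Z, W) = -(Z + Z)/(3*(W + W)) = -2*Z/(3*(2*W)) = -2*Z*1/(2*W)/3 = -Z/(3*W))
R(b) = b + 2*b**2 (R(b) = (2*b)*b + b = 2*b**2 + b = b + 2*b**2)
68331/R(P(15, 6)) = 68331/(((-1/3*15/6)*(1 + 2*(-1/3*15/6)))) = 68331/(((-1/3*15*1/6)*(1 + 2*(-1/3*15*1/6)))) = 68331/((-5*(1 + 2*(-5/6))/6)) = 68331/((-5*(1 - 5/3)/6)) = 68331/((-5/6*(-2/3))) = 68331/(5/9) = 68331*(9/5) = 614979/5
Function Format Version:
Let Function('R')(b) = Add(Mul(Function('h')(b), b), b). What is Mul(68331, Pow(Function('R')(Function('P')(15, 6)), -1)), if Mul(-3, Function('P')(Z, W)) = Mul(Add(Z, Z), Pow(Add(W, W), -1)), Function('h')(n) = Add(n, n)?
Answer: Rational(614979, 5) ≈ 1.2300e+5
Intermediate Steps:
Function('h')(n) = Mul(2, n)
Function('P')(Z, W) = Mul(Rational(-1, 3), Z, Pow(W, -1)) (Function('P')(Z, W) = Mul(Rational(-1, 3), Mul(Add(Z, Z), Pow(Add(W, W), -1))) = Mul(Rational(-1, 3), Mul(Mul(2, Z), Pow(Mul(2, W), -1))) = Mul(Rational(-1, 3), Mul(Mul(2, Z), Mul(Rational(1, 2), Pow(W, -1)))) = Mul(Rational(-1, 3), Mul(Z, Pow(W, -1))) = Mul(Rational(-1, 3), Z, Pow(W, -1)))
Function('R')(b) = Add(b, Mul(2, Pow(b, 2))) (Function('R')(b) = Add(Mul(Mul(2, b), b), b) = Add(Mul(2, Pow(b, 2)), b) = Add(b, Mul(2, Pow(b, 2))))
Mul(68331, Pow(Function('R')(Function('P')(15, 6)), -1)) = Mul(68331, Pow(Mul(Mul(Rational(-1, 3), 15, Pow(6, -1)), Add(1, Mul(2, Mul(Rational(-1, 3), 15, Pow(6, -1))))), -1)) = Mul(68331, Pow(Mul(Mul(Rational(-1, 3), 15, Rational(1, 6)), Add(1, Mul(2, Mul(Rational(-1, 3), 15, Rational(1, 6))))), -1)) = Mul(68331, Pow(Mul(Rational(-5, 6), Add(1, Mul(2, Rational(-5, 6)))), -1)) = Mul(68331, Pow(Mul(Rational(-5, 6), Add(1, Rational(-5, 3))), -1)) = Mul(68331, Pow(Mul(Rational(-5, 6), Rational(-2, 3)), -1)) = Mul(68331, Pow(Rational(5, 9), -1)) = Mul(68331, Rational(9, 5)) = Rational(614979, 5)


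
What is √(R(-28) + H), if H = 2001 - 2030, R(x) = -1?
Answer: I*√30 ≈ 5.4772*I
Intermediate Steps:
H = -29
√(R(-28) + H) = √(-1 - 29) = √(-30) = I*√30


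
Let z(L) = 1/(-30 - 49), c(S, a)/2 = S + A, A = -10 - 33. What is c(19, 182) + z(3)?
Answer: -3793/79 ≈ -48.013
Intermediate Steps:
A = -43
c(S, a) = -86 + 2*S (c(S, a) = 2*(S - 43) = 2*(-43 + S) = -86 + 2*S)
z(L) = -1/79 (z(L) = 1/(-79) = -1/79)
c(19, 182) + z(3) = (-86 + 2*19) - 1/79 = (-86 + 38) - 1/79 = -48 - 1/79 = -3793/79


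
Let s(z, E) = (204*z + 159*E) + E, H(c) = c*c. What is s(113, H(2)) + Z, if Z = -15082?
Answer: 8610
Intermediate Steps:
H(c) = c²
s(z, E) = 160*E + 204*z (s(z, E) = (159*E + 204*z) + E = 160*E + 204*z)
s(113, H(2)) + Z = (160*2² + 204*113) - 15082 = (160*4 + 23052) - 15082 = (640 + 23052) - 15082 = 23692 - 15082 = 8610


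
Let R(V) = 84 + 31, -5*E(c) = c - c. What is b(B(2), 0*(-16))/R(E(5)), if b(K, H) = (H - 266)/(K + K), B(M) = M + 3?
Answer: -133/575 ≈ -0.23130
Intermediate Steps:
B(M) = 3 + M
E(c) = 0 (E(c) = -(c - c)/5 = -⅕*0 = 0)
b(K, H) = (-266 + H)/(2*K) (b(K, H) = (-266 + H)/((2*K)) = (-266 + H)*(1/(2*K)) = (-266 + H)/(2*K))
R(V) = 115
b(B(2), 0*(-16))/R(E(5)) = ((-266 + 0*(-16))/(2*(3 + 2)))/115 = ((½)*(-266 + 0)/5)*(1/115) = ((½)*(⅕)*(-266))*(1/115) = -133/5*1/115 = -133/575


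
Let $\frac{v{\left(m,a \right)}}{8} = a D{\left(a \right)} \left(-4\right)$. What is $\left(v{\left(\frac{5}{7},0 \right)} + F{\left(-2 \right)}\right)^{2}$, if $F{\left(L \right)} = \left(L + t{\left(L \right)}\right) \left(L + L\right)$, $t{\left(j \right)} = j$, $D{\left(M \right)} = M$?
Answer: $256$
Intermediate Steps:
$F{\left(L \right)} = 4 L^{2}$ ($F{\left(L \right)} = \left(L + L\right) \left(L + L\right) = 2 L 2 L = 4 L^{2}$)
$v{\left(m,a \right)} = - 32 a^{2}$ ($v{\left(m,a \right)} = 8 a a \left(-4\right) = 8 a^{2} \left(-4\right) = 8 \left(- 4 a^{2}\right) = - 32 a^{2}$)
$\left(v{\left(\frac{5}{7},0 \right)} + F{\left(-2 \right)}\right)^{2} = \left(- 32 \cdot 0^{2} + 4 \left(-2\right)^{2}\right)^{2} = \left(\left(-32\right) 0 + 4 \cdot 4\right)^{2} = \left(0 + 16\right)^{2} = 16^{2} = 256$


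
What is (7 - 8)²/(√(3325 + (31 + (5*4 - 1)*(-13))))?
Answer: √3109/3109 ≈ 0.017935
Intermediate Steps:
(7 - 8)²/(√(3325 + (31 + (5*4 - 1)*(-13)))) = (-1)²/(√(3325 + (31 + (20 - 1)*(-13)))) = 1/√(3325 + (31 + 19*(-13))) = 1/√(3325 + (31 - 247)) = 1/√(3325 - 216) = 1/√3109 = 1*(√3109/3109) = √3109/3109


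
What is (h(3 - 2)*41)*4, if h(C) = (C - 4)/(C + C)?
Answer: -246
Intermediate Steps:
h(C) = (-4 + C)/(2*C) (h(C) = (-4 + C)/((2*C)) = (-4 + C)*(1/(2*C)) = (-4 + C)/(2*C))
(h(3 - 2)*41)*4 = (((-4 + (3 - 2))/(2*(3 - 2)))*41)*4 = (((½)*(-4 + 1)/1)*41)*4 = (((½)*1*(-3))*41)*4 = -3/2*41*4 = -123/2*4 = -246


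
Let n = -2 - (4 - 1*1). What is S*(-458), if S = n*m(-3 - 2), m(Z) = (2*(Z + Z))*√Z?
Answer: -45800*I*√5 ≈ -1.0241e+5*I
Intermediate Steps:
m(Z) = 4*Z^(3/2) (m(Z) = (2*(2*Z))*√Z = (4*Z)*√Z = 4*Z^(3/2))
n = -5 (n = -2 - (4 - 1) = -2 - 1*3 = -2 - 3 = -5)
S = 100*I*√5 (S = -20*(-3 - 2)^(3/2) = -20*(-5)^(3/2) = -20*(-5*I*√5) = -(-100)*I*√5 = 100*I*√5 ≈ 223.61*I)
S*(-458) = (100*I*√5)*(-458) = -45800*I*√5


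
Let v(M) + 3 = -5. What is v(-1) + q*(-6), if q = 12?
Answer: -80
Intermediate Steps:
v(M) = -8 (v(M) = -3 - 5 = -8)
v(-1) + q*(-6) = -8 + 12*(-6) = -8 - 72 = -80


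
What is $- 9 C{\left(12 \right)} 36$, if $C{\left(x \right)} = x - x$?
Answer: $0$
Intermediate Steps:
$C{\left(x \right)} = 0$
$- 9 C{\left(12 \right)} 36 = \left(-9\right) 0 \cdot 36 = 0 \cdot 36 = 0$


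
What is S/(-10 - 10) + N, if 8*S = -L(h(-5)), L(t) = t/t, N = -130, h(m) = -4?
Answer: -20799/160 ≈ -129.99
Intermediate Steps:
L(t) = 1
S = -⅛ (S = (-1*1)/8 = (⅛)*(-1) = -⅛ ≈ -0.12500)
S/(-10 - 10) + N = -1/(8*(-10 - 10)) - 130 = -⅛/(-20) - 130 = -⅛*(-1/20) - 130 = 1/160 - 130 = -20799/160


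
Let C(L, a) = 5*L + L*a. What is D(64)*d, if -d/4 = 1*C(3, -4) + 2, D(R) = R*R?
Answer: -81920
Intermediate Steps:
D(R) = R²
d = -20 (d = -4*(1*(3*(5 - 4)) + 2) = -4*(1*(3*1) + 2) = -4*(1*3 + 2) = -4*(3 + 2) = -4*5 = -20)
D(64)*d = 64²*(-20) = 4096*(-20) = -81920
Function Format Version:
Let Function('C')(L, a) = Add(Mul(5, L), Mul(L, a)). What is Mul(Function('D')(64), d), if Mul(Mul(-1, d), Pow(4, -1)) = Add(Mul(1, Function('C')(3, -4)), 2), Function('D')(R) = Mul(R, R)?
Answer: -81920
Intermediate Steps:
Function('D')(R) = Pow(R, 2)
d = -20 (d = Mul(-4, Add(Mul(1, Mul(3, Add(5, -4))), 2)) = Mul(-4, Add(Mul(1, Mul(3, 1)), 2)) = Mul(-4, Add(Mul(1, 3), 2)) = Mul(-4, Add(3, 2)) = Mul(-4, 5) = -20)
Mul(Function('D')(64), d) = Mul(Pow(64, 2), -20) = Mul(4096, -20) = -81920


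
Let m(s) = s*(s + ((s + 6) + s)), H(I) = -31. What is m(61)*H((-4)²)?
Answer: -357399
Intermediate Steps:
m(s) = s*(6 + 3*s) (m(s) = s*(s + ((6 + s) + s)) = s*(s + (6 + 2*s)) = s*(6 + 3*s))
m(61)*H((-4)²) = (3*61*(2 + 61))*(-31) = (3*61*63)*(-31) = 11529*(-31) = -357399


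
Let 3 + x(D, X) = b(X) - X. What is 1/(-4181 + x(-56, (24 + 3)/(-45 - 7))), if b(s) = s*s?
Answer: -2704/11311403 ≈ -0.00023905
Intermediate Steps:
b(s) = s**2
x(D, X) = -3 + X**2 - X (x(D, X) = -3 + (X**2 - X) = -3 + X**2 - X)
1/(-4181 + x(-56, (24 + 3)/(-45 - 7))) = 1/(-4181 + (-3 + ((24 + 3)/(-45 - 7))**2 - (24 + 3)/(-45 - 7))) = 1/(-4181 + (-3 + (27/(-52))**2 - 27/(-52))) = 1/(-4181 + (-3 + (27*(-1/52))**2 - 27*(-1)/52)) = 1/(-4181 + (-3 + (-27/52)**2 - 1*(-27/52))) = 1/(-4181 + (-3 + 729/2704 + 27/52)) = 1/(-4181 - 5979/2704) = 1/(-11311403/2704) = -2704/11311403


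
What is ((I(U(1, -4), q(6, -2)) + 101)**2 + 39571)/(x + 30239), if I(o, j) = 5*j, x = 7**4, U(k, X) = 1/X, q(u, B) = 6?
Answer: 14183/8160 ≈ 1.7381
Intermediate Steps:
x = 2401
((I(U(1, -4), q(6, -2)) + 101)**2 + 39571)/(x + 30239) = ((5*6 + 101)**2 + 39571)/(2401 + 30239) = ((30 + 101)**2 + 39571)/32640 = (131**2 + 39571)*(1/32640) = (17161 + 39571)*(1/32640) = 56732*(1/32640) = 14183/8160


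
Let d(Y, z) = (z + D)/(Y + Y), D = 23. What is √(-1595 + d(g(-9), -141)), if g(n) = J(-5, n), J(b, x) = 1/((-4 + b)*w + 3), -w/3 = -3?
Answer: √3007 ≈ 54.836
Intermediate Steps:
w = 9 (w = -3*(-3) = 9)
J(b, x) = 1/(-33 + 9*b) (J(b, x) = 1/((-4 + b)*9 + 3) = 1/((-36 + 9*b) + 3) = 1/(-33 + 9*b))
g(n) = -1/78 (g(n) = 1/(3*(-11 + 3*(-5))) = 1/(3*(-11 - 15)) = (⅓)/(-26) = (⅓)*(-1/26) = -1/78)
d(Y, z) = (23 + z)/(2*Y) (d(Y, z) = (z + 23)/(Y + Y) = (23 + z)/((2*Y)) = (23 + z)*(1/(2*Y)) = (23 + z)/(2*Y))
√(-1595 + d(g(-9), -141)) = √(-1595 + (23 - 141)/(2*(-1/78))) = √(-1595 + (½)*(-78)*(-118)) = √(-1595 + 4602) = √3007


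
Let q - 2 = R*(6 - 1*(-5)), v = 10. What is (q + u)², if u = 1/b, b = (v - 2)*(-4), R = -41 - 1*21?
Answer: 473541121/1024 ≈ 4.6244e+5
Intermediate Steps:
R = -62 (R = -41 - 21 = -62)
b = -32 (b = (10 - 2)*(-4) = 8*(-4) = -32)
q = -680 (q = 2 - 62*(6 - 1*(-5)) = 2 - 62*(6 + 5) = 2 - 62*11 = 2 - 682 = -680)
u = -1/32 (u = 1/(-32) = -1/32 ≈ -0.031250)
(q + u)² = (-680 - 1/32)² = (-21761/32)² = 473541121/1024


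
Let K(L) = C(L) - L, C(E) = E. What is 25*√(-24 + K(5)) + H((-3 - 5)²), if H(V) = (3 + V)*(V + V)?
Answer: 8576 + 50*I*√6 ≈ 8576.0 + 122.47*I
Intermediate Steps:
H(V) = 2*V*(3 + V) (H(V) = (3 + V)*(2*V) = 2*V*(3 + V))
K(L) = 0 (K(L) = L - L = 0)
25*√(-24 + K(5)) + H((-3 - 5)²) = 25*√(-24 + 0) + 2*(-3 - 5)²*(3 + (-3 - 5)²) = 25*√(-24) + 2*(-8)²*(3 + (-8)²) = 25*(2*I*√6) + 2*64*(3 + 64) = 50*I*√6 + 2*64*67 = 50*I*√6 + 8576 = 8576 + 50*I*√6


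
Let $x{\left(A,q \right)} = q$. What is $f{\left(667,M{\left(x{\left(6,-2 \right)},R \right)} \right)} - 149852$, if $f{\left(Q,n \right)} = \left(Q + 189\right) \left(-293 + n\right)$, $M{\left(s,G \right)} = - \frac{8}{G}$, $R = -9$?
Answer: $- \frac{3599092}{9} \approx -3.999 \cdot 10^{5}$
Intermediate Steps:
$f{\left(Q,n \right)} = \left(-293 + n\right) \left(189 + Q\right)$ ($f{\left(Q,n \right)} = \left(189 + Q\right) \left(-293 + n\right) = \left(-293 + n\right) \left(189 + Q\right)$)
$f{\left(667,M{\left(x{\left(6,-2 \right)},R \right)} \right)} - 149852 = \left(-55377 - 195431 + 189 \left(- \frac{8}{-9}\right) + 667 \left(- \frac{8}{-9}\right)\right) - 149852 = \left(-55377 - 195431 + 189 \left(\left(-8\right) \left(- \frac{1}{9}\right)\right) + 667 \left(\left(-8\right) \left(- \frac{1}{9}\right)\right)\right) - 149852 = \left(-55377 - 195431 + 189 \cdot \frac{8}{9} + 667 \cdot \frac{8}{9}\right) - 149852 = \left(-55377 - 195431 + 168 + \frac{5336}{9}\right) - 149852 = - \frac{2250424}{9} - 149852 = - \frac{3599092}{9}$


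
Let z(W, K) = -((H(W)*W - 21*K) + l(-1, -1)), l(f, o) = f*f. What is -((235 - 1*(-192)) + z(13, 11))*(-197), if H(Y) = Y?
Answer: 96136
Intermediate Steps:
l(f, o) = f**2
z(W, K) = -1 - W**2 + 21*K (z(W, K) = -((W*W - 21*K) + (-1)**2) = -((W**2 - 21*K) + 1) = -(1 + W**2 - 21*K) = -1 - W**2 + 21*K)
-((235 - 1*(-192)) + z(13, 11))*(-197) = -((235 - 1*(-192)) + (-1 - 1*13**2 + 21*11))*(-197) = -((235 + 192) + (-1 - 1*169 + 231))*(-197) = -(427 + (-1 - 169 + 231))*(-197) = -(427 + 61)*(-197) = -488*(-197) = -1*(-96136) = 96136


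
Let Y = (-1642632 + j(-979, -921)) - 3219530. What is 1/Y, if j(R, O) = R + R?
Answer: -1/4864120 ≈ -2.0559e-7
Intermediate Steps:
j(R, O) = 2*R
Y = -4864120 (Y = (-1642632 + 2*(-979)) - 3219530 = (-1642632 - 1958) - 3219530 = -1644590 - 3219530 = -4864120)
1/Y = 1/(-4864120) = -1/4864120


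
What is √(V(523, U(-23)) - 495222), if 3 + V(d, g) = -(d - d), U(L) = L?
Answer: 15*I*√2201 ≈ 703.72*I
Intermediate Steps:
V(d, g) = -3 (V(d, g) = -3 - (d - d) = -3 - 1*0 = -3 + 0 = -3)
√(V(523, U(-23)) - 495222) = √(-3 - 495222) = √(-495225) = 15*I*√2201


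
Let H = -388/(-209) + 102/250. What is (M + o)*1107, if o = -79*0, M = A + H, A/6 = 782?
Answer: 135759888513/26125 ≈ 5.1966e+6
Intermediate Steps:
A = 4692 (A = 6*782 = 4692)
H = 59159/26125 (H = -388*(-1/209) + 102*(1/250) = 388/209 + 51/125 = 59159/26125 ≈ 2.2645)
M = 122637659/26125 (M = 4692 + 59159/26125 = 122637659/26125 ≈ 4694.3)
o = 0
(M + o)*1107 = (122637659/26125 + 0)*1107 = (122637659/26125)*1107 = 135759888513/26125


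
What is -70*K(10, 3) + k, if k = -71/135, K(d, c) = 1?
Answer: -9521/135 ≈ -70.526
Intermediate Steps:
k = -71/135 (k = -71*1/135 = -71/135 ≈ -0.52593)
-70*K(10, 3) + k = -70*1 - 71/135 = -70 - 71/135 = -9521/135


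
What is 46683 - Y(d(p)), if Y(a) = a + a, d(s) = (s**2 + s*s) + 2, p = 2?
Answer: 46663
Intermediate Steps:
d(s) = 2 + 2*s**2 (d(s) = (s**2 + s**2) + 2 = 2*s**2 + 2 = 2 + 2*s**2)
Y(a) = 2*a
46683 - Y(d(p)) = 46683 - 2*(2 + 2*2**2) = 46683 - 2*(2 + 2*4) = 46683 - 2*(2 + 8) = 46683 - 2*10 = 46683 - 1*20 = 46683 - 20 = 46663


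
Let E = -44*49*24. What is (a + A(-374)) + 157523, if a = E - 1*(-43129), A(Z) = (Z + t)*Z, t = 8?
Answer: 285792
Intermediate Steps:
A(Z) = Z*(8 + Z) (A(Z) = (Z + 8)*Z = (8 + Z)*Z = Z*(8 + Z))
E = -51744 (E = -2156*24 = -51744)
a = -8615 (a = -51744 - 1*(-43129) = -51744 + 43129 = -8615)
(a + A(-374)) + 157523 = (-8615 - 374*(8 - 374)) + 157523 = (-8615 - 374*(-366)) + 157523 = (-8615 + 136884) + 157523 = 128269 + 157523 = 285792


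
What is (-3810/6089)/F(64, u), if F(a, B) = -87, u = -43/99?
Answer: 1270/176581 ≈ 0.0071922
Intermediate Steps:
u = -43/99 (u = -43*1/99 = -43/99 ≈ -0.43434)
(-3810/6089)/F(64, u) = -3810/6089/(-87) = -3810*1/6089*(-1/87) = -3810/6089*(-1/87) = 1270/176581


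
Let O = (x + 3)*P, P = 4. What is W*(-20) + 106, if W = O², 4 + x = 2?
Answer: -214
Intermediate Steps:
x = -2 (x = -4 + 2 = -2)
O = 4 (O = (-2 + 3)*4 = 1*4 = 4)
W = 16 (W = 4² = 16)
W*(-20) + 106 = 16*(-20) + 106 = -320 + 106 = -214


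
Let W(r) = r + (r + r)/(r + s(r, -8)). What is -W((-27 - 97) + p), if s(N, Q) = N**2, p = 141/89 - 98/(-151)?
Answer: 1328124779837/10905640988 ≈ 121.78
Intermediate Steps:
p = 30013/13439 (p = 141*(1/89) - 98*(-1/151) = 141/89 + 98/151 = 30013/13439 ≈ 2.2333)
W(r) = r + 2*r/(r + r**2) (W(r) = r + (r + r)/(r + r**2) = r + (2*r)/(r + r**2) = r + 2*r/(r + r**2))
-W((-27 - 97) + p) = -(2 + ((-27 - 97) + 30013/13439) + ((-27 - 97) + 30013/13439)**2)/(1 + ((-27 - 97) + 30013/13439)) = -(2 + (-124 + 30013/13439) + (-124 + 30013/13439)**2)/(1 + (-124 + 30013/13439)) = -(2 - 1636423/13439 + (-1636423/13439)**2)/(1 - 1636423/13439) = -(2 - 1636423/13439 + 2677880234929/180606721)/(-1622984/13439) = -(-13439)*2656249559674/(1622984*180606721) = -1*(-1328124779837/10905640988) = 1328124779837/10905640988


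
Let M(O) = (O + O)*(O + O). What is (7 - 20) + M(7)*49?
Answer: 9591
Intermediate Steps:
M(O) = 4*O² (M(O) = (2*O)*(2*O) = 4*O²)
(7 - 20) + M(7)*49 = (7 - 20) + (4*7²)*49 = -13 + (4*49)*49 = -13 + 196*49 = -13 + 9604 = 9591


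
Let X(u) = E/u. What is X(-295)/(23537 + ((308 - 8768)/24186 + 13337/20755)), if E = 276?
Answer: -2309109978/58091696781269 ≈ -3.9749e-5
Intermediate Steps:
X(u) = 276/u
X(-295)/(23537 + ((308 - 8768)/24186 + 13337/20755)) = (276/(-295))/(23537 + ((308 - 8768)/24186 + 13337/20755)) = (276*(-1/295))/(23537 + (-8460*1/24186 + 13337*(1/20755))) = -276/(295*(23537 + (-1410/4031 + 13337/20755))) = -276/(295*(23537 + 24496897/83663405)) = -276/(295*1969210060382/83663405) = -276/295*83663405/1969210060382 = -2309109978/58091696781269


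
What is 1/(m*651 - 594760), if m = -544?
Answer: -1/948904 ≈ -1.0538e-6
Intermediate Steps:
1/(m*651 - 594760) = 1/(-544*651 - 594760) = 1/(-354144 - 594760) = 1/(-948904) = -1/948904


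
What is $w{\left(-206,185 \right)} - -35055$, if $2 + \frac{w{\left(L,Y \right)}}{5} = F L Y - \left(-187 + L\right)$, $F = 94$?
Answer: $-17874690$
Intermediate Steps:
$w{\left(L,Y \right)} = 925 - 5 L + 470 L Y$ ($w{\left(L,Y \right)} = -10 + 5 \left(94 L Y - \left(-187 + L\right)\right) = -10 + 5 \left(187 - L + 94 L Y\right) = -10 + \left(935 - 5 L + 470 L Y\right) = 925 - 5 L + 470 L Y$)
$w{\left(-206,185 \right)} - -35055 = \left(925 - -1030 + 470 \left(-206\right) 185\right) - -35055 = \left(925 + 1030 - 17911700\right) + 35055 = -17909745 + 35055 = -17874690$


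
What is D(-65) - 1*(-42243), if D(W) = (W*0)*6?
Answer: 42243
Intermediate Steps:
D(W) = 0 (D(W) = 0*6 = 0)
D(-65) - 1*(-42243) = 0 - 1*(-42243) = 0 + 42243 = 42243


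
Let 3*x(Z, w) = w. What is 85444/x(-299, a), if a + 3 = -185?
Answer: -64083/47 ≈ -1363.5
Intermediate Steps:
a = -188 (a = -3 - 185 = -188)
x(Z, w) = w/3
85444/x(-299, a) = 85444/(((⅓)*(-188))) = 85444/(-188/3) = 85444*(-3/188) = -64083/47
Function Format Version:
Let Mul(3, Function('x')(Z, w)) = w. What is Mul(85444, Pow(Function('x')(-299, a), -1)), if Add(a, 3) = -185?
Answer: Rational(-64083, 47) ≈ -1363.5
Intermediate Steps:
a = -188 (a = Add(-3, -185) = -188)
Function('x')(Z, w) = Mul(Rational(1, 3), w)
Mul(85444, Pow(Function('x')(-299, a), -1)) = Mul(85444, Pow(Mul(Rational(1, 3), -188), -1)) = Mul(85444, Pow(Rational(-188, 3), -1)) = Mul(85444, Rational(-3, 188)) = Rational(-64083, 47)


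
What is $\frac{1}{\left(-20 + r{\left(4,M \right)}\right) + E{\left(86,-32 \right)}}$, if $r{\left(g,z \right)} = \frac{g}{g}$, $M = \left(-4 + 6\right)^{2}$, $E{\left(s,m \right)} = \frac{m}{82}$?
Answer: $- \frac{41}{795} \approx -0.051572$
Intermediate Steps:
$E{\left(s,m \right)} = \frac{m}{82}$ ($E{\left(s,m \right)} = m \frac{1}{82} = \frac{m}{82}$)
$M = 4$ ($M = 2^{2} = 4$)
$r{\left(g,z \right)} = 1$
$\frac{1}{\left(-20 + r{\left(4,M \right)}\right) + E{\left(86,-32 \right)}} = \frac{1}{\left(-20 + 1\right) + \frac{1}{82} \left(-32\right)} = \frac{1}{-19 - \frac{16}{41}} = \frac{1}{- \frac{795}{41}} = - \frac{41}{795}$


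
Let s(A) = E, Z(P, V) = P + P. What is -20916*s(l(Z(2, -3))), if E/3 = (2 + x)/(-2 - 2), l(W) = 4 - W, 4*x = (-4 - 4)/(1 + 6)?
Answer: 26892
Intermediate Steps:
Z(P, V) = 2*P
x = -2/7 (x = ((-4 - 4)/(1 + 6))/4 = (-8/7)/4 = (-8*⅐)/4 = (¼)*(-8/7) = -2/7 ≈ -0.28571)
E = -9/7 (E = 3*((2 - 2/7)/(-2 - 2)) = 3*((12/7)/(-4)) = 3*((12/7)*(-¼)) = 3*(-3/7) = -9/7 ≈ -1.2857)
s(A) = -9/7
-20916*s(l(Z(2, -3))) = -20916*(-9/7) = 26892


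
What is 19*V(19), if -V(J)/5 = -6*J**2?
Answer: 205770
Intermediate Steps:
V(J) = 30*J**2 (V(J) = -(-30)*J**2 = 30*J**2)
19*V(19) = 19*(30*19**2) = 19*(30*361) = 19*10830 = 205770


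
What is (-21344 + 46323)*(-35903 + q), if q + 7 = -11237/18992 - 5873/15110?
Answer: -128708574283056997/143484560 ≈ -8.9702e+8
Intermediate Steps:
q = -1145057463/143484560 (q = -7 + (-11237/18992 - 5873/15110) = -7 - 140665543/143484560 = -1145057463/143484560 ≈ -7.9804)
(-21344 + 46323)*(-35903 + q) = (-21344 + 46323)*(-35903 - 1145057463/143484560) = 24979*(-5152671215143/143484560) = -128708574283056997/143484560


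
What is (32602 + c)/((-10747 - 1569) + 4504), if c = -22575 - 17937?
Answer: 565/558 ≈ 1.0125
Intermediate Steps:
c = -40512
(32602 + c)/((-10747 - 1569) + 4504) = (32602 - 40512)/((-10747 - 1569) + 4504) = -7910/(-12316 + 4504) = -7910/(-7812) = -7910*(-1/7812) = 565/558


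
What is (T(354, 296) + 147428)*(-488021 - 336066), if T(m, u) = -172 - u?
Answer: -121107825520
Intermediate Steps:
(T(354, 296) + 147428)*(-488021 - 336066) = ((-172 - 1*296) + 147428)*(-488021 - 336066) = ((-172 - 296) + 147428)*(-824087) = (-468 + 147428)*(-824087) = 146960*(-824087) = -121107825520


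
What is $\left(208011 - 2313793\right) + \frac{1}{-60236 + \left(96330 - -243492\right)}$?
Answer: $- \frac{588747166251}{279586} \approx -2.1058 \cdot 10^{6}$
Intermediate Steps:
$\left(208011 - 2313793\right) + \frac{1}{-60236 + \left(96330 - -243492\right)} = \left(208011 - 2313793\right) + \frac{1}{-60236 + \left(96330 + 243492\right)} = -2105782 + \frac{1}{-60236 + 339822} = -2105782 + \frac{1}{279586} = - \frac{588747166251}{279586}$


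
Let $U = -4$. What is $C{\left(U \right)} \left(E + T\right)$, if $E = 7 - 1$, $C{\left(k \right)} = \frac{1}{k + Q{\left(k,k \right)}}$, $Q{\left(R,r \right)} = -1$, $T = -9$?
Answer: $\frac{3}{5} \approx 0.6$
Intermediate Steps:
$C{\left(k \right)} = \frac{1}{-1 + k}$ ($C{\left(k \right)} = \frac{1}{k - 1} = \frac{1}{-1 + k}$)
$E = 6$ ($E = 7 - 1 = 6$)
$C{\left(U \right)} \left(E + T\right) = \frac{6 - 9}{-1 - 4} = \frac{1}{-5} \left(-3\right) = \left(- \frac{1}{5}\right) \left(-3\right) = \frac{3}{5}$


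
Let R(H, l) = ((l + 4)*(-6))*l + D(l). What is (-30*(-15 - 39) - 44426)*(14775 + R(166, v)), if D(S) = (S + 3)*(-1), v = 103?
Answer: 2202668342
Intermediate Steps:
D(S) = -3 - S (D(S) = (3 + S)*(-1) = -3 - S)
R(H, l) = -3 - l + l*(-24 - 6*l) (R(H, l) = ((l + 4)*(-6))*l + (-3 - l) = ((4 + l)*(-6))*l + (-3 - l) = (-24 - 6*l)*l + (-3 - l) = l*(-24 - 6*l) + (-3 - l) = -3 - l + l*(-24 - 6*l))
(-30*(-15 - 39) - 44426)*(14775 + R(166, v)) = (-30*(-15 - 39) - 44426)*(14775 + (-3 - 25*103 - 6*103²)) = (-30*(-54) - 44426)*(14775 + (-3 - 2575 - 6*10609)) = (1620 - 44426)*(14775 + (-3 - 2575 - 63654)) = -42806*(14775 - 66232) = -42806*(-51457) = 2202668342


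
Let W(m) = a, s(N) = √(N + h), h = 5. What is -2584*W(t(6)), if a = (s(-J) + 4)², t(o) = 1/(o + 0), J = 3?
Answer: -46512 - 20672*√2 ≈ -75747.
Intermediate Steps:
s(N) = √(5 + N) (s(N) = √(N + 5) = √(5 + N))
t(o) = 1/o
a = (4 + √2)² (a = (√(5 - 1*3) + 4)² = (√(5 - 3) + 4)² = (√2 + 4)² = (4 + √2)² ≈ 29.314)
W(m) = (4 + √2)²
-2584*W(t(6)) = -2584*(4 + √2)²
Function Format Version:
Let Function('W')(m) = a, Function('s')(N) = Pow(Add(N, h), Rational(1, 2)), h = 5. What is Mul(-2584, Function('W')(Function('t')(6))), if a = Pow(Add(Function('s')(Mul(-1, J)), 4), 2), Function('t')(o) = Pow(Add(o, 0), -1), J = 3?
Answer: Add(-46512, Mul(-20672, Pow(2, Rational(1, 2)))) ≈ -75747.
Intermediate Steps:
Function('s')(N) = Pow(Add(5, N), Rational(1, 2)) (Function('s')(N) = Pow(Add(N, 5), Rational(1, 2)) = Pow(Add(5, N), Rational(1, 2)))
Function('t')(o) = Pow(o, -1)
a = Pow(Add(4, Pow(2, Rational(1, 2))), 2) (a = Pow(Add(Pow(Add(5, Mul(-1, 3)), Rational(1, 2)), 4), 2) = Pow(Add(Pow(Add(5, -3), Rational(1, 2)), 4), 2) = Pow(Add(Pow(2, Rational(1, 2)), 4), 2) = Pow(Add(4, Pow(2, Rational(1, 2))), 2) ≈ 29.314)
Function('W')(m) = Pow(Add(4, Pow(2, Rational(1, 2))), 2)
Mul(-2584, Function('W')(Function('t')(6))) = Mul(-2584, Pow(Add(4, Pow(2, Rational(1, 2))), 2))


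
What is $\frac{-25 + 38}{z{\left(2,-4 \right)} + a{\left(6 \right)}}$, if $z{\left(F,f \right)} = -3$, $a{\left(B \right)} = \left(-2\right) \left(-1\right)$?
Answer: $-13$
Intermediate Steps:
$a{\left(B \right)} = 2$
$\frac{-25 + 38}{z{\left(2,-4 \right)} + a{\left(6 \right)}} = \frac{-25 + 38}{-3 + 2} = \frac{13}{-1} = 13 \left(-1\right) = -13$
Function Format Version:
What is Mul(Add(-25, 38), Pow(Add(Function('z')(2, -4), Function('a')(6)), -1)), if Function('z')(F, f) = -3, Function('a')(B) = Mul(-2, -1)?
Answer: -13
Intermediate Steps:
Function('a')(B) = 2
Mul(Add(-25, 38), Pow(Add(Function('z')(2, -4), Function('a')(6)), -1)) = Mul(Add(-25, 38), Pow(Add(-3, 2), -1)) = Mul(13, Pow(-1, -1)) = Mul(13, -1) = -13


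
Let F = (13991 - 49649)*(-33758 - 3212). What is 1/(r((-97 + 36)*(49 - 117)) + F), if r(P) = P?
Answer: 1/1318280408 ≈ 7.5856e-10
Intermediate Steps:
F = 1318276260 (F = -35658*(-36970) = 1318276260)
1/(r((-97 + 36)*(49 - 117)) + F) = 1/((-97 + 36)*(49 - 117) + 1318276260) = 1/(-61*(-68) + 1318276260) = 1/(4148 + 1318276260) = 1/1318280408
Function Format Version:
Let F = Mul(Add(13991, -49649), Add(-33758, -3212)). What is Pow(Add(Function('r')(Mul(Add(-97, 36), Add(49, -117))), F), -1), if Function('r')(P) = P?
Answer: Rational(1, 1318280408) ≈ 7.5856e-10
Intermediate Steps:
F = 1318276260 (F = Mul(-35658, -36970) = 1318276260)
Pow(Add(Function('r')(Mul(Add(-97, 36), Add(49, -117))), F), -1) = Pow(Add(Mul(Add(-97, 36), Add(49, -117)), 1318276260), -1) = Pow(Add(Mul(-61, -68), 1318276260), -1) = Pow(Add(4148, 1318276260), -1) = Pow(1318280408, -1) = Rational(1, 1318280408)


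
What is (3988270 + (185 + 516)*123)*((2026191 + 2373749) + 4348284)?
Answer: 35644577450432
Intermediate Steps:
(3988270 + (185 + 516)*123)*((2026191 + 2373749) + 4348284) = (3988270 + 701*123)*(4399940 + 4348284) = (3988270 + 86223)*8748224 = 4074493*8748224 = 35644577450432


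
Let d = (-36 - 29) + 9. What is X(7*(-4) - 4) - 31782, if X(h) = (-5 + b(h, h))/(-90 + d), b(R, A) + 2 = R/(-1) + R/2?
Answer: -4640181/146 ≈ -31782.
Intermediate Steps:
d = -56 (d = -65 + 9 = -56)
b(R, A) = -2 - R/2 (b(R, A) = -2 + (R/(-1) + R/2) = -2 + (R*(-1) + R*(1/2)) = -2 + (-R + R/2) = -2 - R/2)
X(h) = 7/146 + h/292 (X(h) = (-5 + (-2 - h/2))/(-90 - 56) = (-7 - h/2)/(-146) = (-7 - h/2)*(-1/146) = 7/146 + h/292)
X(7*(-4) - 4) - 31782 = (7/146 + (7*(-4) - 4)/292) - 31782 = (7/146 + (-28 - 4)/292) - 31782 = (7/146 + (1/292)*(-32)) - 31782 = (7/146 - 8/73) - 31782 = -9/146 - 31782 = -4640181/146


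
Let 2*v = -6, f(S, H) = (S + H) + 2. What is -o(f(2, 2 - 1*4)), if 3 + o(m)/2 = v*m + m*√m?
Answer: 18 - 4*√2 ≈ 12.343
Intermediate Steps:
f(S, H) = 2 + H + S (f(S, H) = (H + S) + 2 = 2 + H + S)
v = -3 (v = (½)*(-6) = -3)
o(m) = -6 - 6*m + 2*m^(3/2) (o(m) = -6 + 2*(-3*m + m*√m) = -6 + 2*(-3*m + m^(3/2)) = -6 + 2*(m^(3/2) - 3*m) = -6 + (-6*m + 2*m^(3/2)) = -6 - 6*m + 2*m^(3/2))
-o(f(2, 2 - 1*4)) = -(-6 - 6*(2 + (2 - 1*4) + 2) + 2*(2 + (2 - 1*4) + 2)^(3/2)) = -(-6 - 6*(2 + (2 - 4) + 2) + 2*(2 + (2 - 4) + 2)^(3/2)) = -(-6 - 6*(2 - 2 + 2) + 2*(2 - 2 + 2)^(3/2)) = -(-6 - 6*2 + 2*2^(3/2)) = -(-6 - 12 + 2*(2*√2)) = -(-6 - 12 + 4*√2) = -(-18 + 4*√2) = 18 - 4*√2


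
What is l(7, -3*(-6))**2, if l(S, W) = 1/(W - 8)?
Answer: 1/100 ≈ 0.010000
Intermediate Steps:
l(S, W) = 1/(-8 + W)
l(7, -3*(-6))**2 = (1/(-8 - 3*(-6)))**2 = (1/(-8 + 18))**2 = (1/10)**2 = 1/100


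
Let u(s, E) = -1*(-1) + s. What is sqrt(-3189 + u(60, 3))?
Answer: 2*I*sqrt(782) ≈ 55.929*I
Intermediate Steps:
u(s, E) = 1 + s
sqrt(-3189 + u(60, 3)) = sqrt(-3189 + (1 + 60)) = sqrt(-3189 + 61) = sqrt(-3128) = 2*I*sqrt(782)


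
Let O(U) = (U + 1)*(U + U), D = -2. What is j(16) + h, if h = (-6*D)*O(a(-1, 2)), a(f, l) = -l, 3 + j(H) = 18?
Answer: 63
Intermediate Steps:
j(H) = 15 (j(H) = -3 + 18 = 15)
O(U) = 2*U*(1 + U) (O(U) = (1 + U)*(2*U) = 2*U*(1 + U))
h = 48 (h = (-6*(-2))*(2*(-1*2)*(1 - 1*2)) = 12*(2*(-2)*(1 - 2)) = 12*(2*(-2)*(-1)) = 12*4 = 48)
j(16) + h = 15 + 48 = 63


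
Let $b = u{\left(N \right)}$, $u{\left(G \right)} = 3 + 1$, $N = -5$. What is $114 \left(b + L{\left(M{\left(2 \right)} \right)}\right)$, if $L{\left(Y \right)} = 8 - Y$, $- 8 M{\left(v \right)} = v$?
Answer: $\frac{2793}{2} \approx 1396.5$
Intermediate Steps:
$M{\left(v \right)} = - \frac{v}{8}$
$u{\left(G \right)} = 4$
$b = 4$
$114 \left(b + L{\left(M{\left(2 \right)} \right)}\right) = 114 \left(4 + \left(8 - \left(- \frac{1}{8}\right) 2\right)\right) = 114 \left(4 + \left(8 - - \frac{1}{4}\right)\right) = 114 \left(4 + \left(8 + \frac{1}{4}\right)\right) = 114 \left(4 + \frac{33}{4}\right) = 114 \cdot \frac{49}{4} = \frac{2793}{2}$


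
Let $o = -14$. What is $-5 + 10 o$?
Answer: $-145$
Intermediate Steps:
$-5 + 10 o = -5 + 10 \left(-14\right) = -5 - 140 = -145$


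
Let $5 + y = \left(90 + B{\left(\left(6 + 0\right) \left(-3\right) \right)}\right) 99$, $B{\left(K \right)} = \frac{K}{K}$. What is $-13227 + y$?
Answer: $-4223$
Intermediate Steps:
$B{\left(K \right)} = 1$
$y = 9004$ ($y = -5 + \left(90 + 1\right) 99 = -5 + 91 \cdot 99 = -5 + 9009 = 9004$)
$-13227 + y = -13227 + 9004 = -4223$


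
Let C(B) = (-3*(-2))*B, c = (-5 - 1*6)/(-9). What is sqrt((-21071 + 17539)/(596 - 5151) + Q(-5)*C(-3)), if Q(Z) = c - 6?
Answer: 3*sqrt(200046490)/4555 ≈ 9.3153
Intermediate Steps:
c = 11/9 (c = (-5 - 6)*(-1/9) = -11*(-1/9) = 11/9 ≈ 1.2222)
C(B) = 6*B
Q(Z) = -43/9 (Q(Z) = 11/9 - 6 = -43/9)
sqrt((-21071 + 17539)/(596 - 5151) + Q(-5)*C(-3)) = sqrt((-21071 + 17539)/(596 - 5151) - 86*(-3)/3) = sqrt(-3532/(-4555) - 43/9*(-18)) = sqrt(-3532*(-1/4555) + 86) = sqrt(3532/4555 + 86) = sqrt(395262/4555) = 3*sqrt(200046490)/4555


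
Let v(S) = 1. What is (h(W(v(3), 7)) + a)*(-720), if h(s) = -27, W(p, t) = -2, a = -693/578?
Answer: 5867640/289 ≈ 20303.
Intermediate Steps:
a = -693/578 (a = -693*1/578 = -693/578 ≈ -1.1990)
(h(W(v(3), 7)) + a)*(-720) = (-27 - 693/578)*(-720) = -16299/578*(-720) = 5867640/289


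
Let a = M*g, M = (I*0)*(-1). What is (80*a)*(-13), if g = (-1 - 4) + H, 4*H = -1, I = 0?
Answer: 0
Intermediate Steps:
H = -1/4 (H = (1/4)*(-1) = -1/4 ≈ -0.25000)
M = 0 (M = (0*0)*(-1) = 0*(-1) = 0)
g = -21/4 (g = (-1 - 4) - 1/4 = -5 - 1/4 = -21/4 ≈ -5.2500)
a = 0 (a = 0*(-21/4) = 0)
(80*a)*(-13) = (80*0)*(-13) = 0*(-13) = 0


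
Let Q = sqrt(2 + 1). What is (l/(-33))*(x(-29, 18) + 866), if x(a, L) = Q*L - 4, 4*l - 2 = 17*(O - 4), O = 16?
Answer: -44393/33 - 309*sqrt(3)/11 ≈ -1393.9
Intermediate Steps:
l = 103/2 (l = 1/2 + (17*(16 - 4))/4 = 1/2 + (17*12)/4 = 1/2 + (1/4)*204 = 1/2 + 51 = 103/2 ≈ 51.500)
Q = sqrt(3) ≈ 1.7320
x(a, L) = -4 + L*sqrt(3) (x(a, L) = sqrt(3)*L - 4 = L*sqrt(3) - 4 = -4 + L*sqrt(3))
(l/(-33))*(x(-29, 18) + 866) = ((103/2)/(-33))*((-4 + 18*sqrt(3)) + 866) = ((103/2)*(-1/33))*(862 + 18*sqrt(3)) = -103*(862 + 18*sqrt(3))/66 = -44393/33 - 309*sqrt(3)/11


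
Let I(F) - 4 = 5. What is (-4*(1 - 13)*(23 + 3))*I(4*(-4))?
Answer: 11232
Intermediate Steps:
I(F) = 9 (I(F) = 4 + 5 = 9)
(-4*(1 - 13)*(23 + 3))*I(4*(-4)) = -4*(1 - 13)*(23 + 3)*9 = -(-48)*26*9 = -4*(-312)*9 = 1248*9 = 11232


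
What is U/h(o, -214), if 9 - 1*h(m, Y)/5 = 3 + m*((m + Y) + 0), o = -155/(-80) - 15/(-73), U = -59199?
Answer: -26920232192/1045916985 ≈ -25.738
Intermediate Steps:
o = 2503/1168 (o = -155*(-1/80) - 15*(-1/73) = 31/16 + 15/73 = 2503/1168 ≈ 2.1430)
h(m, Y) = 30 - 5*m*(Y + m) (h(m, Y) = 45 - 5*(3 + m*((m + Y) + 0)) = 45 - 5*(3 + m*((Y + m) + 0)) = 45 - 5*(3 + m*(Y + m)) = 45 + (-15 - 5*m*(Y + m)) = 30 - 5*m*(Y + m))
U/h(o, -214) = -59199/(30 - 5*(2503/1168)² - 5*(-214)*2503/1168) = -59199/(30 - 5*6265009/1364224 + 1339105/584) = -59199/(30 - 31325045/1364224 + 1339105/584) = -59199/3137750955/1364224 = -59199*1364224/3137750955 = -26920232192/1045916985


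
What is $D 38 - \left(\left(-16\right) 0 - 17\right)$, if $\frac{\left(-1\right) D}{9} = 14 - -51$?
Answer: $-22213$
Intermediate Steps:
$D = -585$ ($D = - 9 \left(14 - -51\right) = - 9 \left(14 + 51\right) = \left(-9\right) 65 = -585$)
$D 38 - \left(\left(-16\right) 0 - 17\right) = \left(-585\right) 38 - \left(\left(-16\right) 0 - 17\right) = -22230 - \left(0 - 17\right) = -22230 - -17 = -22230 + 17 = -22213$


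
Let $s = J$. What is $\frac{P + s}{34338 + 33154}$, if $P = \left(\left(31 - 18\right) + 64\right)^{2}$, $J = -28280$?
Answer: $- \frac{22351}{67492} \approx -0.33117$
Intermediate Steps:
$P = 5929$ ($P = \left(\left(31 - 18\right) + 64\right)^{2} = \left(13 + 64\right)^{2} = 77^{2} = 5929$)
$s = -28280$
$\frac{P + s}{34338 + 33154} = \frac{5929 - 28280}{34338 + 33154} = - \frac{22351}{67492}$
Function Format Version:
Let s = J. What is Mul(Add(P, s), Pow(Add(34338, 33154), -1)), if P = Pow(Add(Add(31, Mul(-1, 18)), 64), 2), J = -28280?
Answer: Rational(-22351, 67492) ≈ -0.33117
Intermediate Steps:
P = 5929 (P = Pow(Add(Add(31, -18), 64), 2) = Pow(Add(13, 64), 2) = Pow(77, 2) = 5929)
s = -28280
Mul(Add(P, s), Pow(Add(34338, 33154), -1)) = Mul(Add(5929, -28280), Pow(Add(34338, 33154), -1)) = Mul(-22351, Pow(67492, -1)) = Mul(-22351, Rational(1, 67492)) = Rational(-22351, 67492)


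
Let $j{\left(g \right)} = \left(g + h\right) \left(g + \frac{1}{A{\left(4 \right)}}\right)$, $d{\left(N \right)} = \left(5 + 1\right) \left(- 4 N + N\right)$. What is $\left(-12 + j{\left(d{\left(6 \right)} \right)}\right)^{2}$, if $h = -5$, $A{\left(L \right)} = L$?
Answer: $\frac{2367309025}{16} \approx 1.4796 \cdot 10^{8}$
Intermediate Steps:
$d{\left(N \right)} = - 18 N$ ($d{\left(N \right)} = 6 \left(- 3 N\right) = - 18 N$)
$j{\left(g \right)} = \left(-5 + g\right) \left(\frac{1}{4} + g\right)$ ($j{\left(g \right)} = \left(g - 5\right) \left(g + \frac{1}{4}\right) = \left(-5 + g\right) \left(g + \frac{1}{4}\right) = \left(-5 + g\right) \left(\frac{1}{4} + g\right)$)
$\left(-12 + j{\left(d{\left(6 \right)} \right)}\right)^{2} = \left(-12 + \left(- \frac{5}{4} + \frac{\left(-18\right) 6}{4} + \left(-18\right) 6 \left(-5 - 108\right)\right)\right)^{2} = \left(-12 - \left(\frac{113}{4} + 108 \left(-5 - 108\right)\right)\right)^{2} = \left(-12 - - \frac{48703}{4}\right)^{2} = \left(-12 + \frac{48703}{4}\right)^{2} = \left(\frac{48655}{4}\right)^{2} = \frac{2367309025}{16}$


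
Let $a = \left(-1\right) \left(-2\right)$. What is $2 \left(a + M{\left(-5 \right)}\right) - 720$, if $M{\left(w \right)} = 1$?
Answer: $-714$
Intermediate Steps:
$a = 2$
$2 \left(a + M{\left(-5 \right)}\right) - 720 = 2 \left(2 + 1\right) - 720 = 2 \cdot 3 - 720 = 6 - 720 = -714$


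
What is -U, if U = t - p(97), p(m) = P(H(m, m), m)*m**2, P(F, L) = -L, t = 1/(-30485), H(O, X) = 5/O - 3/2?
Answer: -27822836404/30485 ≈ -9.1267e+5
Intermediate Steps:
H(O, X) = -3/2 + 5/O (H(O, X) = 5/O - 3*1/2 = 5/O - 3/2 = -3/2 + 5/O)
t = -1/30485 ≈ -3.2803e-5
p(m) = -m**3 (p(m) = (-m)*m**2 = -m**3)
U = 27822836404/30485 (U = -1/30485 - (-1)*97**3 = -1/30485 - (-1)*912673 = -1/30485 - 1*(-912673) = -1/30485 + 912673 = 27822836404/30485 ≈ 9.1267e+5)
-U = -1*27822836404/30485 = -27822836404/30485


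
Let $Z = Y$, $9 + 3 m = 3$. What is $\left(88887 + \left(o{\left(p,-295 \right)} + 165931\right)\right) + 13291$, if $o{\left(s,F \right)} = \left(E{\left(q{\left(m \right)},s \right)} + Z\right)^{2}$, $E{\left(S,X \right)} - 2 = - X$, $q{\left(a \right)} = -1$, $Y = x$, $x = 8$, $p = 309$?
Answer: $357510$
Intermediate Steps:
$m = -2$ ($m = -3 + \frac{1}{3} \cdot 3 = -3 + 1 = -2$)
$Y = 8$
$E{\left(S,X \right)} = 2 - X$
$Z = 8$
$o{\left(s,F \right)} = \left(10 - s\right)^{2}$ ($o{\left(s,F \right)} = \left(\left(2 - s\right) + 8\right)^{2} = \left(10 - s\right)^{2}$)
$\left(88887 + \left(o{\left(p,-295 \right)} + 165931\right)\right) + 13291 = \left(88887 + \left(\left(-10 + 309\right)^{2} + 165931\right)\right) + 13291 = \left(88887 + \left(299^{2} + 165931\right)\right) + 13291 = \left(88887 + \left(89401 + 165931\right)\right) + 13291 = \left(88887 + 255332\right) + 13291 = 344219 + 13291 = 357510$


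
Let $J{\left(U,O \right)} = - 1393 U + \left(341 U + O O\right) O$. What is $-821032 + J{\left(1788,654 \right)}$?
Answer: $675163580$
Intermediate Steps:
$J{\left(U,O \right)} = - 1393 U + O \left(O^{2} + 341 U\right)$ ($J{\left(U,O \right)} = - 1393 U + \left(341 U + O^{2}\right) O = - 1393 U + \left(O^{2} + 341 U\right) O = - 1393 U + O \left(O^{2} + 341 U\right)$)
$-821032 + J{\left(1788,654 \right)} = -821032 + \left(654^{3} - 2490684 + 341 \cdot 654 \cdot 1788\right) = -821032 + \left(279726264 - 2490684 + 398749032\right) = -821032 + 675984612 = 675163580$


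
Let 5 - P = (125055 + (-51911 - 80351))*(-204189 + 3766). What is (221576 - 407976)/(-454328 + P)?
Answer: 46600/361225721 ≈ 0.00012901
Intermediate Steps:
P = -1444448556 (P = 5 - (125055 + (-51911 - 80351))*(-204189 + 3766) = 5 - (125055 - 132262)*(-200423) = 5 - (-7207)*(-200423) = 5 - 1*1444448561 = 5 - 1444448561 = -1444448556)
(221576 - 407976)/(-454328 + P) = (221576 - 407976)/(-454328 - 1444448556) = -186400/(-1444902884) = -186400*(-1/1444902884) = 46600/361225721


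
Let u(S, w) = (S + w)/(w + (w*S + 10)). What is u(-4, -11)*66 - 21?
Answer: -1893/43 ≈ -44.023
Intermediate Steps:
u(S, w) = (S + w)/(10 + w + S*w) (u(S, w) = (S + w)/(w + (S*w + 10)) = (S + w)/(w + (10 + S*w)) = (S + w)/(10 + w + S*w))
u(-4, -11)*66 - 21 = ((-4 - 11)/(10 - 11 - 4*(-11)))*66 - 21 = (-15/(10 - 11 + 44))*66 - 21 = (-15/43)*66 - 21 = ((1/43)*(-15))*66 - 21 = -15/43*66 - 21 = -990/43 - 21 = -1893/43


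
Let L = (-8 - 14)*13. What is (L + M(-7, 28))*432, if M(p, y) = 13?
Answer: -117936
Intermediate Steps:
L = -286 (L = -22*13 = -286)
(L + M(-7, 28))*432 = (-286 + 13)*432 = -273*432 = -117936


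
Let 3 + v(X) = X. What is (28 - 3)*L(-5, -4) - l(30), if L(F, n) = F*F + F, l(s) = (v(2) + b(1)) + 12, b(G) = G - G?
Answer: 489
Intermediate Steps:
v(X) = -3 + X
b(G) = 0
l(s) = 11 (l(s) = ((-3 + 2) + 0) + 12 = (-1 + 0) + 12 = -1 + 12 = 11)
L(F, n) = F + F² (L(F, n) = F² + F = F + F²)
(28 - 3)*L(-5, -4) - l(30) = (28 - 3)*(-5*(1 - 5)) - 1*11 = 25*(-5*(-4)) - 11 = 25*20 - 11 = 500 - 11 = 489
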